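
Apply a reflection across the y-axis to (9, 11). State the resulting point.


Transformation: reflection
Original point: (9, 11)
Rule for reflection over the y-axis: (x, y) -> (-x, y)
Apply: (9, 11) -> (-9, 11)
(-9, 11)


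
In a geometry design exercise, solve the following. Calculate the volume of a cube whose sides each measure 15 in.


Shape: cube
Side s = 15 in
Formula: V = s^3
V = 15 * 15 * 15
V = 225 * 15
V = 3375
3375 in^3


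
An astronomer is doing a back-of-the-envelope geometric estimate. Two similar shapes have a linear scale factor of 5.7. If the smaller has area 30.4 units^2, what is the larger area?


Linear scale factor k = 5.7
Original area = 30.4 units^2
Rule: under a linear scaling by k, areas scale by k^2.
k^2 = 5.7^2 = 32.49
New area = 30.4 * 32.49
New area = 987.696
987.696 units^2


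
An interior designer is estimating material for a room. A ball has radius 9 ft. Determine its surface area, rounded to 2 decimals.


Shape: sphere
Radius r = 9 ft
Formula: SA = 4 * pi * r^2
r^2 = 81
SA = 4 * pi * 81
SA = 324 * pi
SA = 1017.88
1017.88 ft^2


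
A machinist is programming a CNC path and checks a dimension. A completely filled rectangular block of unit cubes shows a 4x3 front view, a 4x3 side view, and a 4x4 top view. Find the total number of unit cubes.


Orthographic views of a solid rectangular block:
Front view 4 x 3 -> length = 4, height = 3
Side view 4 x 3 -> width = 4, height = 3 (consistent)
Top view 4 x 4 -> confirms length = 4, width = 4
The block is 4 x 4 x 3.
Total unit cubes = 4 * 4 * 3 = 48
48 unit cubes


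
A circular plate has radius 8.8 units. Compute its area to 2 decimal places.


Shape: circle
Radius r = 8.8 units
Formula: A = pi * r^2
r^2 = 8.8^2 = 77.44
A = pi * 77.44
A = 243.28
243.28 units^2


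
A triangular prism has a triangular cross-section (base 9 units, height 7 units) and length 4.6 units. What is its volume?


Shape: triangular prism
Triangle base = 9 units, triangle height = 7 units, prism length L = 4.6 units
Formula: V = (1/2 * b * h_tri) * L
Cross-section area = 0.5 * 9 * 7 = 31.5
V = 31.5 * 4.6
V = 144.9
144.9 units^3


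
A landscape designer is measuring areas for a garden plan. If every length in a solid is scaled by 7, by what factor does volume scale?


Linear scale factor k = 7
Rule: under a linear scaling by k, volumes scale by k^3.
k^3 = 7 * 7 * 7
k^3 = 49 * 7
k^3 = 343
Volume scales by a factor of 343.
343 (dimensionless)


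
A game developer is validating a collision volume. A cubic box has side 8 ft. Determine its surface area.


Shape: cube
Side s = 8 ft
A cube has 6 square faces.
Formula: SA = 6 * s^2
s^2 = 64
SA = 6 * 64
SA = 384
384 ft^2


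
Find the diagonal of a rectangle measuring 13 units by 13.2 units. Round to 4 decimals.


Shape: rectangle (diagonal via Pythagoras)
Sides: 13 units and 13.2 units
Formula: d = sqrt(l^2 + w^2)
l^2 = 169, w^2 = 174.24
l^2 + w^2 = 343.24
d = sqrt(343.24)
d = 18.5267
18.5267 units


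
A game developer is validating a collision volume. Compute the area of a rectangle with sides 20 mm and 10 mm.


Shape: rectangle
Length l = 20 mm, Width w = 10 mm
Formula: A = l * w
A = 20 * 10
A = 200
200 mm^2


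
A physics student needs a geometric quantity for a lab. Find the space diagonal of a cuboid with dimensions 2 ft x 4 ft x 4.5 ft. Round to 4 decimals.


Shape: rectangular box (space diagonal)
l = 2 ft, w = 4 ft, h = 4.5 ft
Visualize: the diagonal of the base, then a right triangle with that diagonal and the height.
Formula: d = sqrt(l^2 + w^2 + h^2)
l^2 + w^2 + h^2 = 4 + 16 + 20.25 = 40.25
d = sqrt(40.25)
d = 6.3443
6.3443 ft


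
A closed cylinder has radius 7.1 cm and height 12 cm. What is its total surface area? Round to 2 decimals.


Shape: closed cylinder
Radius r = 7.1 cm, Height h = 12 cm
Formula: SA = 2*pi*r^2 + 2*pi*r*h = 2*pi*r*(r + h)
r + h = 19.1
2 * r * (r + h) = 2 * 7.1 * 19.1 = 271.22
SA = 271.22 * pi
SA = 852.06
852.06 cm^2


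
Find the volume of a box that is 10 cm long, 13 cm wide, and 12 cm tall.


Shape: rectangular prism
l = 10 cm, w = 13 cm, h = 12 cm
Formula: V = l * w * h
V = 10 * 13 * 12
V = 130 * 12
V = 1560
1560 cm^3


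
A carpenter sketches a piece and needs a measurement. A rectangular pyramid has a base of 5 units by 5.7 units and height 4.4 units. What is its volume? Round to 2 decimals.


Shape: rectangular pyramid
Base: 5 units x 5.7 units, Height h = 4.4 units
Formula: V = (1/3) * base_area * h
base_area = 5 * 5.7 = 28.5
base_area * h = 28.5 * 4.4 = 125.4
V = 125.4 / 3
V = 41.8
41.8 units^3


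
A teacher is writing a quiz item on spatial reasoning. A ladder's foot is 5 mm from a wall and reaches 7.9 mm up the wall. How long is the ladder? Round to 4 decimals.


Shape: right triangle
Legs a = 5 mm, b = 7.9 mm
Formula: c = sqrt(a^2 + b^2)
a^2 = 25, b^2 = 62.41
a^2 + b^2 = 87.41
c = sqrt(87.41)
c = 9.3493
9.3493 mm


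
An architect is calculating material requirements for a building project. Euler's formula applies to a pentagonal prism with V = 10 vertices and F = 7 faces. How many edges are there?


Polyhedron: pentagonal prism
Euler's formula for convex polyhedra: V - E + F = 2
Given: V = 10 vertices and F = 7 faces
Solve for E:
E = V + F - 2 = 10 + 7 - 2 = 15
15 edges


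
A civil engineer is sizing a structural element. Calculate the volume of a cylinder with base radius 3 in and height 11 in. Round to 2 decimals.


Shape: cylinder
Radius r = 3 in, Height h = 11 in
Formula: V = pi * r^2 * h
r^2 = 9
V = pi * 9 * 11
V = 99 * pi
V = 311.02
311.02 in^3


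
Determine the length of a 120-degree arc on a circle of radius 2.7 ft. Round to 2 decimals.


Shape: circular arc
Radius r = 2.7 ft, Angle = 120 degrees
Formula: L = (angle/360) * 2 * pi * r
2 * pi * r = 5.4 * pi
L = (120/360) * 5.4 * pi
L = 1.8 * pi
L = 5.65
5.65 ft


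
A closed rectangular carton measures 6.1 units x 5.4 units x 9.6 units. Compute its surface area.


Shape: rectangular prism
l = 6.1 units, w = 5.4 units, h = 9.6 units
Formula: SA = 2(lw + lh + wh)
lw = 32.94, lh = 58.56, wh = 51.84
lw + lh + wh = 143.34
SA = 2 * 143.34
SA = 286.68
286.68 units^2


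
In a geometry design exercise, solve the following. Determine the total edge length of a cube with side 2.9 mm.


Shape: cube
Side s = 2.9 mm
A cube has 12 edges, all equal.
Formula: total edge length = 12 * s
Total = 12 * 2.9
Total = 34.8
34.8 mm


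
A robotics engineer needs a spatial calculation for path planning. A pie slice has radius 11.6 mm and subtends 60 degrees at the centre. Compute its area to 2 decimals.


Shape: circular sector
Radius r = 11.6 mm, Angle = 60 degrees
Formula: A = (angle/360) * pi * r^2
r^2 = 134.56
Fraction of circle = 60/360
A = (60/360) * pi * 134.56
A = 22.426667 * pi
A = 70.46
70.46 mm^2


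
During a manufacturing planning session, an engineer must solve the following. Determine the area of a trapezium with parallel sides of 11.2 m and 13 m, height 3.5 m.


Shape: trapezoid
Parallel sides a = 11.2 m, b = 13 m; Height h = 3.5 m
Formula: A = (a + b) * h / 2
a + b = 11.2 + 13 = 24.2
A = 24.2 * 3.5 / 2
A = 84.7 / 2
A = 42.35
42.35 m^2


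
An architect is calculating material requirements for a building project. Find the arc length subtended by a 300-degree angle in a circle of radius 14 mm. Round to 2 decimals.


Shape: circular arc
Radius r = 14 mm, Angle = 300 degrees
Formula: L = (angle/360) * 2 * pi * r
2 * pi * r = 28 * pi
L = (300/360) * 28 * pi
L = 23.333333 * pi
L = 73.3
73.3 mm


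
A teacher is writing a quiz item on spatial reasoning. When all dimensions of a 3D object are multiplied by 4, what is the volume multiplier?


Linear scale factor k = 4
Rule: under a linear scaling by k, volumes scale by k^3.
k^3 = 4 * 4 * 4
k^3 = 16 * 4
k^3 = 64
Volume scales by a factor of 64.
64 (dimensionless)


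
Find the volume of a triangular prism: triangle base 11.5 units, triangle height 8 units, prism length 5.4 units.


Shape: triangular prism
Triangle base = 11.5 units, triangle height = 8 units, prism length L = 5.4 units
Formula: V = (1/2 * b * h_tri) * L
Cross-section area = 0.5 * 11.5 * 8 = 46
V = 46 * 5.4
V = 248.4
248.4 units^3


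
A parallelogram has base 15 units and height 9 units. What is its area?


Shape: parallelogram
Base b = 15 units, Height h = 9 units
Formula: A = b * h
A = 15 * 9
A = 135
135 units^2


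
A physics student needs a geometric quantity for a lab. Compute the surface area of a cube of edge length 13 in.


Shape: cube
Side s = 13 in
A cube has 6 square faces.
Formula: SA = 6 * s^2
s^2 = 169
SA = 6 * 169
SA = 1014
1014 in^2


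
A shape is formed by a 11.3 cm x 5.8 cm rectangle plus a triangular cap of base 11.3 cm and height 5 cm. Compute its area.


Composite shape: rectangle + triangle
Rectangle area = 11.3 * 5.8 = 65.54
Triangle area = 0.5 * 11.3 * 5 = 28.25
Total = 65.54 + 28.25
Total = 93.79
93.79 cm^2


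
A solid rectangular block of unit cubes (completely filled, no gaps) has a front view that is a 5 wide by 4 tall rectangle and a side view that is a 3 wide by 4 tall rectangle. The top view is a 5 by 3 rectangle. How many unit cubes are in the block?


Orthographic views of a solid rectangular block:
Front view 5 x 4 -> length = 5, height = 4
Side view 3 x 4 -> width = 3, height = 4 (consistent)
Top view 5 x 3 -> confirms length = 5, width = 3
The block is 5 x 3 x 4.
Total unit cubes = 5 * 3 * 4 = 60
60 unit cubes


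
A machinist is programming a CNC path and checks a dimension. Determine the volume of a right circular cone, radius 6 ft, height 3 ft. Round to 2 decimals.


Shape: cone
Radius r = 6 ft, Height h = 3 ft
Formula: V = (1/3) * pi * r^2 * h
r^2 = 36
pi * r^2 * h = pi * 36 * 3 = 108 * pi
V = 108 * pi / 3
V = 113.1
113.1 ft^3


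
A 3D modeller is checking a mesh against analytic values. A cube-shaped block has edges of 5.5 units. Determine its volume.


Shape: cube
Side s = 5.5 units
Formula: V = s^3
V = 5.5 * 5.5 * 5.5
V = 30.25 * 5.5
V = 166.375
166.375 units^3


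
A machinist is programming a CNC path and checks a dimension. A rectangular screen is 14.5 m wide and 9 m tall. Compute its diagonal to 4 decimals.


Shape: rectangle (diagonal via Pythagoras)
Sides: 14.5 m and 9 m
Formula: d = sqrt(l^2 + w^2)
l^2 = 210.25, w^2 = 81
l^2 + w^2 = 291.25
d = sqrt(291.25)
d = 17.066
17.066 m


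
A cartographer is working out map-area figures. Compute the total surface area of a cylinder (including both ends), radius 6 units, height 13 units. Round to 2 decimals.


Shape: closed cylinder
Radius r = 6 units, Height h = 13 units
Formula: SA = 2*pi*r^2 + 2*pi*r*h = 2*pi*r*(r + h)
r + h = 19
2 * r * (r + h) = 2 * 6 * 19 = 228
SA = 228 * pi
SA = 716.28
716.28 units^2


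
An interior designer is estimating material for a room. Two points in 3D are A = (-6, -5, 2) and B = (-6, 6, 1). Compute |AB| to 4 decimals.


3D distance between two points
P1 = (-6, -5, 2), P2 = (-6, 6, 1)
Formula: d = sqrt((x2-x1)^2 + (y2-y1)^2 + (z2-z1)^2)
dx = -6 - -6 = 0
dy = 6 - -5 = 11
dz = 1 - 2 = -1
dx^2 + dy^2 + dz^2 = 0 + 121 + 1 = 122
d = sqrt(122)
d = 11.0454
11.0454 units


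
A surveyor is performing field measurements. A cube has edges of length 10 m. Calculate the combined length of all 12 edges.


Shape: cube
Side s = 10 m
A cube has 12 edges, all equal.
Formula: total edge length = 12 * s
Total = 12 * 10
Total = 120
120 m


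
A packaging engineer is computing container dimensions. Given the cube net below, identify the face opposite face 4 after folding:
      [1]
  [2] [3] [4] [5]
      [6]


Net: cross layout. Take square 3 as the base (bottom).
Fold the four squares in the horizontal row up around 3: 2 -> left, 4 -> right, 5 wraps to the top.
Fold 1 and 6 up from 3: 1 -> back, 6 -> front.
Opposite pairs are therefore: (1, 6), (2, 4), (3, 5).
Face 4 is opposite face 2.
face 2


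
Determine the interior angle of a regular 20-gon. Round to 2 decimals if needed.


Shape: regular icosagon (20 sides)
Formula: interior angle = (n - 2) * 180 / n
(n - 2) = 18
(n - 2) * 180 = 3240
angle = 3240 / 20
angle = 162
162 degrees


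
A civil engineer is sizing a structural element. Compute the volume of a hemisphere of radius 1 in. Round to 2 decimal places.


Shape: hemisphere (half of a sphere)
Radius r = 1 in
Formula: V = (1/2) * (4/3) * pi * r^3 = (2/3) * pi * r^3
r^3 = 1
(2/3) * 1 = 0.666667
V = 0.666667 * pi
V = 2.09
2.09 in^3


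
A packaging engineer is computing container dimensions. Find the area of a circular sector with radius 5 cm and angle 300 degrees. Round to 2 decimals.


Shape: circular sector
Radius r = 5 cm, Angle = 300 degrees
Formula: A = (angle/360) * pi * r^2
r^2 = 25
Fraction of circle = 300/360
A = (300/360) * pi * 25
A = 20.833333 * pi
A = 65.45
65.45 cm^2


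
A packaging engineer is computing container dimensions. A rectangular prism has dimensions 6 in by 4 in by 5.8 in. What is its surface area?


Shape: rectangular prism
l = 6 in, w = 4 in, h = 5.8 in
Formula: SA = 2(lw + lh + wh)
lw = 24, lh = 34.8, wh = 23.2
lw + lh + wh = 82
SA = 2 * 82
SA = 164
164 in^2


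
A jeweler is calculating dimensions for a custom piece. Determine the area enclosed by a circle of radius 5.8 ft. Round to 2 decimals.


Shape: circle
Radius r = 5.8 ft
Formula: A = pi * r^2
r^2 = 5.8^2 = 33.64
A = pi * 33.64
A = 105.68
105.68 ft^2


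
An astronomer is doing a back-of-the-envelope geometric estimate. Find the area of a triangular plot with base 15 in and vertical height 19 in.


Shape: triangle
Base b = 15 in, Height h = 19 in
Formula: A = (1/2) * b * h
A = 0.5 * 15 * 19
A = 0.5 * 285
A = 142.5
142.5 in^2


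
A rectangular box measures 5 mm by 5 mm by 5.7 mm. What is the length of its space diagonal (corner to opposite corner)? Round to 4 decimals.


Shape: rectangular box (space diagonal)
l = 5 mm, w = 5 mm, h = 5.7 mm
Visualize: the diagonal of the base, then a right triangle with that diagonal and the height.
Formula: d = sqrt(l^2 + w^2 + h^2)
l^2 + w^2 + h^2 = 25 + 25 + 32.49 = 82.49
d = sqrt(82.49)
d = 9.0824
9.0824 mm


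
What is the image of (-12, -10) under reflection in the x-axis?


Transformation: reflection
Original point: (-12, -10)
Rule for reflection over the x-axis: (x, y) -> (x, -y)
Apply: (-12, -10) -> (-12, 10)
(-12, 10)


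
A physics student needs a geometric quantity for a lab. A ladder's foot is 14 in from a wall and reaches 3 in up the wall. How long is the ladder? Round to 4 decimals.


Shape: right triangle
Legs a = 14 in, b = 3 in
Formula: c = sqrt(a^2 + b^2)
a^2 = 196, b^2 = 9
a^2 + b^2 = 205
c = sqrt(205)
c = 14.3178
14.3178 in


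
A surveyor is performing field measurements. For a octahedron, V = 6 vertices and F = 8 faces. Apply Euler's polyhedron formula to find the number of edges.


Polyhedron: octahedron
Euler's formula for convex polyhedra: V - E + F = 2
Given: V = 6 vertices and F = 8 faces
Solve for E:
E = V + F - 2 = 6 + 8 - 2 = 12
12 edges


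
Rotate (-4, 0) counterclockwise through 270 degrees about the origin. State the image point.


Transformation: rotation about the origin
Original point: (-4, 0)
Rule for 270 deg counterclockwise: (x, y) -> (y, -x)
Apply: (-4, 0) -> (0, 4)
(0, 4)


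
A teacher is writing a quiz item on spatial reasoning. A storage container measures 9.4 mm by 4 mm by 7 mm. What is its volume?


Shape: rectangular prism
l = 9.4 mm, w = 4 mm, h = 7 mm
Formula: V = l * w * h
V = 9.4 * 4 * 7
V = 37.6 * 7
V = 263.2
263.2 mm^3


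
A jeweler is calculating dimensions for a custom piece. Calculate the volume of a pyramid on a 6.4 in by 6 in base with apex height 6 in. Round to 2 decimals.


Shape: rectangular pyramid
Base: 6.4 in x 6 in, Height h = 6 in
Formula: V = (1/3) * base_area * h
base_area = 6.4 * 6 = 38.4
base_area * h = 38.4 * 6 = 230.4
V = 230.4 / 3
V = 76.8
76.8 in^3


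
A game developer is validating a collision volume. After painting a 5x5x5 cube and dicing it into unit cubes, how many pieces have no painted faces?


Large cube: 5 x 5 x 5, cut into unit cubes.
n = 5, so n - 2 = 3
Unpainted cubes form the interior (n - 2)^3 block.
(n - 2)^3 = 3^3 = 27
27 unit cubes


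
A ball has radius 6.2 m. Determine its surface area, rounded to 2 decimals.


Shape: sphere
Radius r = 6.2 m
Formula: SA = 4 * pi * r^2
r^2 = 38.44
SA = 4 * pi * 38.44
SA = 153.76 * pi
SA = 483.05
483.05 m^2


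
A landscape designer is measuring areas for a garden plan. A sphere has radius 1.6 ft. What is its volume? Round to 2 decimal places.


Shape: sphere
Radius r = 1.6 ft
Formula: V = (4/3) * pi * r^3
r^3 = 4.096
(4/3) * 4.096 = 5.461333
V = 5.461333 * pi
V = 17.16
17.16 ft^3


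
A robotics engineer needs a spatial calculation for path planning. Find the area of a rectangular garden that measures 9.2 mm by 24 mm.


Shape: rectangle
Length l = 9.2 mm, Width w = 24 mm
Formula: A = l * w
A = 9.2 * 24
A = 220.8
220.8 mm^2


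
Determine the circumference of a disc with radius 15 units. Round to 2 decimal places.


Shape: circle
Radius r = 15 units
Formula: C = 2 * pi * r
C = 2 * pi * 15
C = 30 * pi
C = 94.25
94.25 units


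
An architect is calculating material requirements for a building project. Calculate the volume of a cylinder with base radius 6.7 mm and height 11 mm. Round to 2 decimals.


Shape: cylinder
Radius r = 6.7 mm, Height h = 11 mm
Formula: V = pi * r^2 * h
r^2 = 44.89
V = pi * 44.89 * 11
V = 493.79 * pi
V = 1551.29
1551.29 mm^3


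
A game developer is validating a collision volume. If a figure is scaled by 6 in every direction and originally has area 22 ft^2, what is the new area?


Linear scale factor k = 6
Original area = 22 ft^2
Rule: under a linear scaling by k, areas scale by k^2.
k^2 = 6^2 = 36
New area = 22 * 36
New area = 792
792 ft^2


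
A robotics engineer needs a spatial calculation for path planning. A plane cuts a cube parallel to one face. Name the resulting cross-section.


Solid: cube
Cutting plane: parallel to one face
Visualize the intersection of the plane with the solid's surface.
The boundary of the cut region is a square.
square


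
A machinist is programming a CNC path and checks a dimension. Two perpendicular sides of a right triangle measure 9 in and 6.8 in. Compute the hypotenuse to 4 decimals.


Shape: right triangle
Legs a = 9 in, b = 6.8 in
Formula: c = sqrt(a^2 + b^2)
a^2 = 81, b^2 = 46.24
a^2 + b^2 = 127.24
c = sqrt(127.24)
c = 11.2801
11.2801 in


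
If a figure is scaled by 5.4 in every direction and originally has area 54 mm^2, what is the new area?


Linear scale factor k = 5.4
Original area = 54 mm^2
Rule: under a linear scaling by k, areas scale by k^2.
k^2 = 5.4^2 = 29.16
New area = 54 * 29.16
New area = 1574.64
1574.64 mm^2


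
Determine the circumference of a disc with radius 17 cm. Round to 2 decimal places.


Shape: circle
Radius r = 17 cm
Formula: C = 2 * pi * r
C = 2 * pi * 17
C = 34 * pi
C = 106.81
106.81 cm


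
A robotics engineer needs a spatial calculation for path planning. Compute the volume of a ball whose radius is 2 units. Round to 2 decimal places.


Shape: sphere
Radius r = 2 units
Formula: V = (4/3) * pi * r^3
r^3 = 8
(4/3) * 8 = 10.666667
V = 10.666667 * pi
V = 33.51
33.51 units^3


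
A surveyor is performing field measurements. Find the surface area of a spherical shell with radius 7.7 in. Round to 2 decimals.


Shape: sphere
Radius r = 7.7 in
Formula: SA = 4 * pi * r^2
r^2 = 59.29
SA = 4 * pi * 59.29
SA = 237.16 * pi
SA = 745.06
745.06 in^2


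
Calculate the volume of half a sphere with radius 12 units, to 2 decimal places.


Shape: hemisphere (half of a sphere)
Radius r = 12 units
Formula: V = (1/2) * (4/3) * pi * r^3 = (2/3) * pi * r^3
r^3 = 1728
(2/3) * 1728 = 1152
V = 1152 * pi
V = 3619.11
3619.11 units^3


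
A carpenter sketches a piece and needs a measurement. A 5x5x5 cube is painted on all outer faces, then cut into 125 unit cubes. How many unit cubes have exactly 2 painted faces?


Large cube: 5 x 5 x 5, cut into unit cubes.
n = 5, so n - 2 = 3
Cubes with 2 painted faces lie along the edges, excluding corners.
A cube has 12 edges; each contributes (n - 2) = 3 such cubes.
Count = 12 * 3 = 36
36 unit cubes


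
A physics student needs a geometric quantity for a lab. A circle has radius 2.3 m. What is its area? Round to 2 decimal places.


Shape: circle
Radius r = 2.3 m
Formula: A = pi * r^2
r^2 = 2.3^2 = 5.29
A = pi * 5.29
A = 16.62
16.62 m^2


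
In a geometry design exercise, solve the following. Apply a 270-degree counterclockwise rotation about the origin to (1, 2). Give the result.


Transformation: rotation about the origin
Original point: (1, 2)
Rule for 270 deg counterclockwise: (x, y) -> (y, -x)
Apply: (1, 2) -> (2, -1)
(2, -1)


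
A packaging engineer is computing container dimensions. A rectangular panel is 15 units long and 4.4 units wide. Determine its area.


Shape: rectangle
Length l = 15 units, Width w = 4.4 units
Formula: A = l * w
A = 15 * 4.4
A = 66
66 units^2


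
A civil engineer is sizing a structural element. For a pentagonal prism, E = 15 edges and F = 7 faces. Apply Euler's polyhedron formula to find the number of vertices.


Polyhedron: pentagonal prism
Euler's formula for convex polyhedra: V - E + F = 2
Given: E = 15 edges and F = 7 faces
Solve for V:
V = 2 + E - F = 2 + 15 - 7 = 10
10 vertices


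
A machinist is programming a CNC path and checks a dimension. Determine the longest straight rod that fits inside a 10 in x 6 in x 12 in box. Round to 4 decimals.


Shape: rectangular box (space diagonal)
l = 10 in, w = 6 in, h = 12 in
Visualize: the diagonal of the base, then a right triangle with that diagonal and the height.
Formula: d = sqrt(l^2 + w^2 + h^2)
l^2 + w^2 + h^2 = 100 + 36 + 144 = 280
d = sqrt(280)
d = 16.7332
16.7332 in


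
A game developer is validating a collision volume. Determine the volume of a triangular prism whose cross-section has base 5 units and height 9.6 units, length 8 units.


Shape: triangular prism
Triangle base = 5 units, triangle height = 9.6 units, prism length L = 8 units
Formula: V = (1/2 * b * h_tri) * L
Cross-section area = 0.5 * 5 * 9.6 = 24
V = 24 * 8
V = 192
192 units^3


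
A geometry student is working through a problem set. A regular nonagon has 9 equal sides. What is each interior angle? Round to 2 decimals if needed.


Shape: regular nonagon (9 sides)
Formula: interior angle = (n - 2) * 180 / n
(n - 2) = 7
(n - 2) * 180 = 1260
angle = 1260 / 9
angle = 140
140 degrees


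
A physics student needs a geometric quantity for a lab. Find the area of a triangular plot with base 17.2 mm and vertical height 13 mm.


Shape: triangle
Base b = 17.2 mm, Height h = 13 mm
Formula: A = (1/2) * b * h
A = 0.5 * 17.2 * 13
A = 0.5 * 223.6
A = 111.8
111.8 mm^2


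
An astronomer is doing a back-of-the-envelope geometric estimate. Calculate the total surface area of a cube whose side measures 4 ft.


Shape: cube
Side s = 4 ft
A cube has 6 square faces.
Formula: SA = 6 * s^2
s^2 = 16
SA = 6 * 16
SA = 96
96 ft^2


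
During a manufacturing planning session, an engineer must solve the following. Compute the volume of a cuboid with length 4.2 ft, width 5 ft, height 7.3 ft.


Shape: rectangular prism
l = 4.2 ft, w = 5 ft, h = 7.3 ft
Formula: V = l * w * h
V = 4.2 * 5 * 7.3
V = 21 * 7.3
V = 153.3
153.3 ft^3


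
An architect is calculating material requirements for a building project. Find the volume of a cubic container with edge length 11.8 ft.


Shape: cube
Side s = 11.8 ft
Formula: V = s^3
V = 11.8 * 11.8 * 11.8
V = 139.24 * 11.8
V = 1643.032
1643.032 ft^3


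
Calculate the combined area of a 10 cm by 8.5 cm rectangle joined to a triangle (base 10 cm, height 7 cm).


Composite shape: rectangle + triangle
Rectangle area = 10 * 8.5 = 85
Triangle area = 0.5 * 10 * 7 = 35
Total = 85 + 35
Total = 120
120 cm^2


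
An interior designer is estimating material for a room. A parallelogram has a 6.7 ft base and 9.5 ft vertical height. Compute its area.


Shape: parallelogram
Base b = 6.7 ft, Height h = 9.5 ft
Formula: A = b * h
A = 6.7 * 9.5
A = 63.65
63.65 ft^2


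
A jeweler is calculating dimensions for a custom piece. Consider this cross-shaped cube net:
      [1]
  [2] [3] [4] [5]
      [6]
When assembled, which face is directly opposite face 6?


Net: cross layout. Take square 3 as the base (bottom).
Fold the four squares in the horizontal row up around 3: 2 -> left, 4 -> right, 5 wraps to the top.
Fold 1 and 6 up from 3: 1 -> back, 6 -> front.
Opposite pairs are therefore: (1, 6), (2, 4), (3, 5).
Face 6 is opposite face 1.
face 1


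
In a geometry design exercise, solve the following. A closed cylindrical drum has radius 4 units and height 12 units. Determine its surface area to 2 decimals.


Shape: closed cylinder
Radius r = 4 units, Height h = 12 units
Formula: SA = 2*pi*r^2 + 2*pi*r*h = 2*pi*r*(r + h)
r + h = 16
2 * r * (r + h) = 2 * 4 * 16 = 128
SA = 128 * pi
SA = 402.12
402.12 units^2


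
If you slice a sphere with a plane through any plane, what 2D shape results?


Solid: sphere
Cutting plane: through any plane
Visualize the intersection of the plane with the solid's surface.
The boundary of the cut region is a circle.
circle


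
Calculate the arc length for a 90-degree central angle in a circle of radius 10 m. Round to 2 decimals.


Shape: circular arc
Radius r = 10 m, Angle = 90 degrees
Formula: L = (angle/360) * 2 * pi * r
2 * pi * r = 20 * pi
L = (90/360) * 20 * pi
L = 5 * pi
L = 15.71
15.71 m


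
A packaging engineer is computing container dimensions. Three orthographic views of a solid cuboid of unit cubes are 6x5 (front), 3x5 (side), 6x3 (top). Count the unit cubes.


Orthographic views of a solid rectangular block:
Front view 6 x 5 -> length = 6, height = 5
Side view 3 x 5 -> width = 3, height = 5 (consistent)
Top view 6 x 3 -> confirms length = 6, width = 3
The block is 6 x 3 x 5.
Total unit cubes = 6 * 3 * 5 = 90
90 unit cubes


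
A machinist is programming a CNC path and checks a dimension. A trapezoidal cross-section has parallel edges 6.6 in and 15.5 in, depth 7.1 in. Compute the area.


Shape: trapezoid
Parallel sides a = 6.6 in, b = 15.5 in; Height h = 7.1 in
Formula: A = (a + b) * h / 2
a + b = 6.6 + 15.5 = 22.1
A = 22.1 * 7.1 / 2
A = 156.91 / 2
A = 78.455
78.455 in^2


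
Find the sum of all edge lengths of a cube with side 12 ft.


Shape: cube
Side s = 12 ft
A cube has 12 edges, all equal.
Formula: total edge length = 12 * s
Total = 12 * 12
Total = 144
144 ft


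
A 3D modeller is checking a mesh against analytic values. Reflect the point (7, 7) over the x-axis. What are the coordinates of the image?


Transformation: reflection
Original point: (7, 7)
Rule for reflection over the x-axis: (x, y) -> (x, -y)
Apply: (7, 7) -> (7, -7)
(7, -7)


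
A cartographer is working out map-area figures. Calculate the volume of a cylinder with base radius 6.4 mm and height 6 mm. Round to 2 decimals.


Shape: cylinder
Radius r = 6.4 mm, Height h = 6 mm
Formula: V = pi * r^2 * h
r^2 = 40.96
V = pi * 40.96 * 6
V = 245.76 * pi
V = 772.08
772.08 mm^3


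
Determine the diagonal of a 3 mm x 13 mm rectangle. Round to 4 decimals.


Shape: rectangle (diagonal via Pythagoras)
Sides: 3 mm and 13 mm
Formula: d = sqrt(l^2 + w^2)
l^2 = 9, w^2 = 169
l^2 + w^2 = 178
d = sqrt(178)
d = 13.3417
13.3417 mm


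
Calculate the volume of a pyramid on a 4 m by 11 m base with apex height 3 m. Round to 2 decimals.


Shape: rectangular pyramid
Base: 4 m x 11 m, Height h = 3 m
Formula: V = (1/3) * base_area * h
base_area = 4 * 11 = 44
base_area * h = 44 * 3 = 132
V = 132 / 3
V = 44
44 m^3


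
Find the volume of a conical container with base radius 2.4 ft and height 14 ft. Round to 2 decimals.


Shape: cone
Radius r = 2.4 ft, Height h = 14 ft
Formula: V = (1/3) * pi * r^2 * h
r^2 = 5.76
pi * r^2 * h = pi * 5.76 * 14 = 80.64 * pi
V = 80.64 * pi / 3
V = 84.45
84.45 ft^3


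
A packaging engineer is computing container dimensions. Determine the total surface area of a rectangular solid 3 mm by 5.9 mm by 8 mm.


Shape: rectangular prism
l = 3 mm, w = 5.9 mm, h = 8 mm
Formula: SA = 2(lw + lh + wh)
lw = 17.7, lh = 24, wh = 47.2
lw + lh + wh = 88.9
SA = 2 * 88.9
SA = 177.8
177.8 mm^2


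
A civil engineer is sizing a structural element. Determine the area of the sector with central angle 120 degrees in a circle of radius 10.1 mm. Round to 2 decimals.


Shape: circular sector
Radius r = 10.1 mm, Angle = 120 degrees
Formula: A = (angle/360) * pi * r^2
r^2 = 102.01
Fraction of circle = 120/360
A = (120/360) * pi * 102.01
A = 34.003333 * pi
A = 106.82
106.82 mm^2


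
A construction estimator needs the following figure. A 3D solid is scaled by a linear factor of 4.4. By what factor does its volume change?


Linear scale factor k = 4.4
Rule: under a linear scaling by k, volumes scale by k^3.
k^3 = 4.4 * 4.4 * 4.4
k^3 = 19.36 * 4.4
k^3 = 85.184
Volume scales by a factor of 85.184.
85.184 (dimensionless)


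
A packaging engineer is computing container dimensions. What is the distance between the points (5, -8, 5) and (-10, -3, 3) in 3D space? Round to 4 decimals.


3D distance between two points
P1 = (5, -8, 5), P2 = (-10, -3, 3)
Formula: d = sqrt((x2-x1)^2 + (y2-y1)^2 + (z2-z1)^2)
dx = -10 - 5 = -15
dy = -3 - -8 = 5
dz = 3 - 5 = -2
dx^2 + dy^2 + dz^2 = 225 + 25 + 4 = 254
d = sqrt(254)
d = 15.9374
15.9374 units


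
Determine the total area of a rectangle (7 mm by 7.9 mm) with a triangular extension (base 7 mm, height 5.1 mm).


Composite shape: rectangle + triangle
Rectangle area = 7 * 7.9 = 55.3
Triangle area = 0.5 * 7 * 5.1 = 17.85
Total = 55.3 + 17.85
Total = 73.15
73.15 mm^2


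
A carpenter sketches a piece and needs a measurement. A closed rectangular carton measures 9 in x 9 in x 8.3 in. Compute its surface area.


Shape: rectangular prism
l = 9 in, w = 9 in, h = 8.3 in
Formula: SA = 2(lw + lh + wh)
lw = 81, lh = 74.7, wh = 74.7
lw + lh + wh = 230.4
SA = 2 * 230.4
SA = 460.8
460.8 in^2


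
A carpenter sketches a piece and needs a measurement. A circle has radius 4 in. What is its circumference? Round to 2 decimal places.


Shape: circle
Radius r = 4 in
Formula: C = 2 * pi * r
C = 2 * pi * 4
C = 8 * pi
C = 25.13
25.13 in


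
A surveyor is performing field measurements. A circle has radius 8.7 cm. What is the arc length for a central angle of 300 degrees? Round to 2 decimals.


Shape: circular arc
Radius r = 8.7 cm, Angle = 300 degrees
Formula: L = (angle/360) * 2 * pi * r
2 * pi * r = 17.4 * pi
L = (300/360) * 17.4 * pi
L = 14.5 * pi
L = 45.55
45.55 cm


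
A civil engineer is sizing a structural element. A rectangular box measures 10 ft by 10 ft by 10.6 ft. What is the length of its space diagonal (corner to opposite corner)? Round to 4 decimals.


Shape: rectangular box (space diagonal)
l = 10 ft, w = 10 ft, h = 10.6 ft
Visualize: the diagonal of the base, then a right triangle with that diagonal and the height.
Formula: d = sqrt(l^2 + w^2 + h^2)
l^2 + w^2 + h^2 = 100 + 100 + 112.36 = 312.36
d = sqrt(312.36)
d = 17.6737
17.6737 ft


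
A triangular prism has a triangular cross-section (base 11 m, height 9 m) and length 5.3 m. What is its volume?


Shape: triangular prism
Triangle base = 11 m, triangle height = 9 m, prism length L = 5.3 m
Formula: V = (1/2 * b * h_tri) * L
Cross-section area = 0.5 * 11 * 9 = 49.5
V = 49.5 * 5.3
V = 262.35
262.35 m^3


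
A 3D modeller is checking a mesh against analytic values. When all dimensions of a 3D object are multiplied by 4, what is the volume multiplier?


Linear scale factor k = 4
Rule: under a linear scaling by k, volumes scale by k^3.
k^3 = 4 * 4 * 4
k^3 = 16 * 4
k^3 = 64
Volume scales by a factor of 64.
64 (dimensionless)


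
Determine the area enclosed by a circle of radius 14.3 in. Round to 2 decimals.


Shape: circle
Radius r = 14.3 in
Formula: A = pi * r^2
r^2 = 14.3^2 = 204.49
A = pi * 204.49
A = 642.42
642.42 in^2


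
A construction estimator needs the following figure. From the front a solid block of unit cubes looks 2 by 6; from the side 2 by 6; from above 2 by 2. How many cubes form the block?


Orthographic views of a solid rectangular block:
Front view 2 x 6 -> length = 2, height = 6
Side view 2 x 6 -> width = 2, height = 6 (consistent)
Top view 2 x 2 -> confirms length = 2, width = 2
The block is 2 x 2 x 6.
Total unit cubes = 2 * 2 * 6 = 24
24 unit cubes


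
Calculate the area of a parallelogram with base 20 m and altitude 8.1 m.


Shape: parallelogram
Base b = 20 m, Height h = 8.1 m
Formula: A = b * h
A = 20 * 8.1
A = 162
162 m^2


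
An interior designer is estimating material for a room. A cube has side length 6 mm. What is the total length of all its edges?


Shape: cube
Side s = 6 mm
A cube has 12 edges, all equal.
Formula: total edge length = 12 * s
Total = 12 * 6
Total = 72
72 mm


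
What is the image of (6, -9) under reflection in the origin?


Transformation: reflection
Original point: (6, -9)
Rule for reflection through the origin: (x, y) -> (-x, -y)
Apply: (6, -9) -> (-6, 9)
(-6, 9)


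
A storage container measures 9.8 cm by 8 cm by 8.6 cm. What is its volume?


Shape: rectangular prism
l = 9.8 cm, w = 8 cm, h = 8.6 cm
Formula: V = l * w * h
V = 9.8 * 8 * 8.6
V = 78.4 * 8.6
V = 674.24
674.24 cm^3


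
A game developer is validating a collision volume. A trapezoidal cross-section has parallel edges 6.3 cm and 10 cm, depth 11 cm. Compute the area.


Shape: trapezoid
Parallel sides a = 6.3 cm, b = 10 cm; Height h = 11 cm
Formula: A = (a + b) * h / 2
a + b = 6.3 + 10 = 16.3
A = 16.3 * 11 / 2
A = 179.3 / 2
A = 89.65
89.65 cm^2


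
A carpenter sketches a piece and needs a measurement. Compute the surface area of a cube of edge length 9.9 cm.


Shape: cube
Side s = 9.9 cm
A cube has 6 square faces.
Formula: SA = 6 * s^2
s^2 = 98.01
SA = 6 * 98.01
SA = 588.06
588.06 cm^2


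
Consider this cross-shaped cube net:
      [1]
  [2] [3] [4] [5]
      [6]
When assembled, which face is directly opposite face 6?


Net: cross layout. Take square 3 as the base (bottom).
Fold the four squares in the horizontal row up around 3: 2 -> left, 4 -> right, 5 wraps to the top.
Fold 1 and 6 up from 3: 1 -> back, 6 -> front.
Opposite pairs are therefore: (1, 6), (2, 4), (3, 5).
Face 6 is opposite face 1.
face 1


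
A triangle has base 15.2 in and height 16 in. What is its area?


Shape: triangle
Base b = 15.2 in, Height h = 16 in
Formula: A = (1/2) * b * h
A = 0.5 * 15.2 * 16
A = 0.5 * 243.2
A = 121.6
121.6 in^2


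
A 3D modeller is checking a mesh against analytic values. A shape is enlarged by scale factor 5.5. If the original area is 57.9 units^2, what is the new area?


Linear scale factor k = 5.5
Original area = 57.9 units^2
Rule: under a linear scaling by k, areas scale by k^2.
k^2 = 5.5^2 = 30.25
New area = 57.9 * 30.25
New area = 1751.475
1751.475 units^2


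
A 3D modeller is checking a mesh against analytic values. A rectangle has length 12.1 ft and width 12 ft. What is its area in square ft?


Shape: rectangle
Length l = 12.1 ft, Width w = 12 ft
Formula: A = l * w
A = 12.1 * 12
A = 145.2
145.2 ft^2


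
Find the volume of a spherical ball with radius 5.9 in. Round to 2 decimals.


Shape: sphere
Radius r = 5.9 in
Formula: V = (4/3) * pi * r^3
r^3 = 205.379
(4/3) * 205.379 = 273.838667
V = 273.838667 * pi
V = 860.29
860.29 in^3


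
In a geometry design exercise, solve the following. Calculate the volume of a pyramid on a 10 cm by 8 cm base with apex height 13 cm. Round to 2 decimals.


Shape: rectangular pyramid
Base: 10 cm x 8 cm, Height h = 13 cm
Formula: V = (1/3) * base_area * h
base_area = 10 * 8 = 80
base_area * h = 80 * 13 = 1040
V = 1040 / 3
V = 346.67
346.67 cm^3


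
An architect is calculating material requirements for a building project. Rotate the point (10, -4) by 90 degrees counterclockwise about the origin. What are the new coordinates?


Transformation: rotation about the origin
Original point: (10, -4)
Rule for 90 deg counterclockwise: (x, y) -> (-y, x)
Apply: (10, -4) -> (4, 10)
(4, 10)


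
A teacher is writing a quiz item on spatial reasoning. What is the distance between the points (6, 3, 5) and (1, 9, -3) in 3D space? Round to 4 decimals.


3D distance between two points
P1 = (6, 3, 5), P2 = (1, 9, -3)
Formula: d = sqrt((x2-x1)^2 + (y2-y1)^2 + (z2-z1)^2)
dx = 1 - 6 = -5
dy = 9 - 3 = 6
dz = -3 - 5 = -8
dx^2 + dy^2 + dz^2 = 25 + 36 + 64 = 125
d = sqrt(125)
d = 11.1803
11.1803 units


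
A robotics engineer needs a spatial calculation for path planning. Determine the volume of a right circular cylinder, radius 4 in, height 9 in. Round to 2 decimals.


Shape: cylinder
Radius r = 4 in, Height h = 9 in
Formula: V = pi * r^2 * h
r^2 = 16
V = pi * 16 * 9
V = 144 * pi
V = 452.39
452.39 in^3


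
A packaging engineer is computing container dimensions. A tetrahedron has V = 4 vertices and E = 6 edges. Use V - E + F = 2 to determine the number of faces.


Polyhedron: tetrahedron
Euler's formula for convex polyhedra: V - E + F = 2
Given: V = 4 vertices and E = 6 edges
Solve for F:
F = 2 + E - V = 2 + 6 - 4 = 4
4 faces


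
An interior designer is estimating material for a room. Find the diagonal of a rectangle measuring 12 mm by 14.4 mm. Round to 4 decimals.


Shape: rectangle (diagonal via Pythagoras)
Sides: 12 mm and 14.4 mm
Formula: d = sqrt(l^2 + w^2)
l^2 = 144, w^2 = 207.36
l^2 + w^2 = 351.36
d = sqrt(351.36)
d = 18.7446
18.7446 mm


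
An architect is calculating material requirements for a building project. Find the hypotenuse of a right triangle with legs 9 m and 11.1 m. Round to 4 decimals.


Shape: right triangle
Legs a = 9 m, b = 11.1 m
Formula: c = sqrt(a^2 + b^2)
a^2 = 81, b^2 = 123.21
a^2 + b^2 = 204.21
c = sqrt(204.21)
c = 14.2902
14.2902 m


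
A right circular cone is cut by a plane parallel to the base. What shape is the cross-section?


Solid: right circular cone
Cutting plane: parallel to the base
Visualize the intersection of the plane with the solid's surface.
The boundary of the cut region is a circle.
circle


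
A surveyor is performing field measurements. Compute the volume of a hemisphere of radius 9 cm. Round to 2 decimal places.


Shape: hemisphere (half of a sphere)
Radius r = 9 cm
Formula: V = (1/2) * (4/3) * pi * r^3 = (2/3) * pi * r^3
r^3 = 729
(2/3) * 729 = 486
V = 486 * pi
V = 1526.81
1526.81 cm^3


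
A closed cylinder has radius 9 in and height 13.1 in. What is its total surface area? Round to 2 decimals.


Shape: closed cylinder
Radius r = 9 in, Height h = 13.1 in
Formula: SA = 2*pi*r^2 + 2*pi*r*h = 2*pi*r*(r + h)
r + h = 22.1
2 * r * (r + h) = 2 * 9 * 22.1 = 397.8
SA = 397.8 * pi
SA = 1249.73
1249.73 in^2


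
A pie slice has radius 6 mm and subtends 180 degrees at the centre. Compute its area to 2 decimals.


Shape: circular sector
Radius r = 6 mm, Angle = 180 degrees
Formula: A = (angle/360) * pi * r^2
r^2 = 36
Fraction of circle = 180/360
A = (180/360) * pi * 36
A = 18 * pi
A = 56.55
56.55 mm^2


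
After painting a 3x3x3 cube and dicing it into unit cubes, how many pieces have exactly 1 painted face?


Large cube: 3 x 3 x 3, cut into unit cubes.
n = 3, so n - 2 = 1
Cubes with 1 painted face lie in the interior of each face.
A cube has 6 faces; each contributes (n - 2)^2 = 1 such cubes.
Count = 6 * 1 = 6
6 unit cubes


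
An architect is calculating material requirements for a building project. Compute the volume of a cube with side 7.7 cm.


Shape: cube
Side s = 7.7 cm
Formula: V = s^3
V = 7.7 * 7.7 * 7.7
V = 59.29 * 7.7
V = 456.533
456.533 cm^3


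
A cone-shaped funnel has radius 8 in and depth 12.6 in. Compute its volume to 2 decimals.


Shape: cone
Radius r = 8 in, Height h = 12.6 in
Formula: V = (1/3) * pi * r^2 * h
r^2 = 64
pi * r^2 * h = pi * 64 * 12.6 = 806.4 * pi
V = 806.4 * pi / 3
V = 844.46
844.46 in^3
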